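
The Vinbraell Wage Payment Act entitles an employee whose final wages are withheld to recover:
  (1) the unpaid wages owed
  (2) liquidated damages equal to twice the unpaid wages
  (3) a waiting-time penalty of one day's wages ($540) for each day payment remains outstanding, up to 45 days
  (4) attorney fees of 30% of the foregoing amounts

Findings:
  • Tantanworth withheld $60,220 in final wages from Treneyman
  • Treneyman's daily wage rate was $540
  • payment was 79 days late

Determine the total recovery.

$266,448

Doubled: 2 × $60,220 = $120,440
Penalty days: min(79, 45) = 45
Waiting-time penalty: 45 × $540 = $24,300
Subtotal: $60,220 + $120,440 + $24,300 = $204,960
Attorney fees: 30% of $204,960 = $61,488
Total award: $204,960 + $61,488 = $266,448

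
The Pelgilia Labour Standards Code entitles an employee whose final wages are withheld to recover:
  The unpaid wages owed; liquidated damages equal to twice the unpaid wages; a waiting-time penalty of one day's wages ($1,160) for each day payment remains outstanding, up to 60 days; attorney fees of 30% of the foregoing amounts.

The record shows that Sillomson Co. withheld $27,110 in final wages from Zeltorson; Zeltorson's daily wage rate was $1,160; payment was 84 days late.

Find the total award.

$196,209

Doubled: 2 × $27,110 = $54,220
Penalty days: min(84, 60) = 60
Waiting-time penalty: 60 × $1,160 = $69,600
Subtotal: $27,110 + $54,220 + $69,600 = $150,930
Attorney fees: 30% of $150,930 = $45,279
Total award: $150,930 + $45,279 = $196,209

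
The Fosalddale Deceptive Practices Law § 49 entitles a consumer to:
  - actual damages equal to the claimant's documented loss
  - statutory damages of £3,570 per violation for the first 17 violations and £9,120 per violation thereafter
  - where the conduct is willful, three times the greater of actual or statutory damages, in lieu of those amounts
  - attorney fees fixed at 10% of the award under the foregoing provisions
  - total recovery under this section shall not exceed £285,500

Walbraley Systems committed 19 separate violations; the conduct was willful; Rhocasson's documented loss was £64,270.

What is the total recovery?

First 17 violations: 17 × £3,570 = £60,690
Remaining violations: (19 − 17) × £9,120 = £18,240
Statutory damages: £60,690 + £18,240 = £78,930
Greater of actual damages (£64,270) or statutory damages (£78,930): £78,930
Trebled: 3 × £78,930 = £236,790
Attorney fees: 10% of £236,790 = £23,679
Total before cap: £236,790 + £23,679 = £260,469
Cap at £285,500: £260,469 is within the cap, no reduction.

£260,469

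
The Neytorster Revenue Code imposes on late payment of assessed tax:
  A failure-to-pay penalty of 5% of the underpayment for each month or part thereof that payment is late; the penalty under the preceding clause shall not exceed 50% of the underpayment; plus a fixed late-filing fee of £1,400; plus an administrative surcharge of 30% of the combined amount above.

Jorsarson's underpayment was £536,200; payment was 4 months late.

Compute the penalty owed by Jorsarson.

£141,232

Accrued rate: 5% × 4 = 20%, capped at 50% → 20%
Failure-to-pay penalty: 20% of £536,200 = £107,240
Penalty before surcharge: £107,240 + £1,400 = £108,640
Administrative surcharge: 30% of £108,640 = £32,592
Total penalty: £108,640 + £32,592 = £141,232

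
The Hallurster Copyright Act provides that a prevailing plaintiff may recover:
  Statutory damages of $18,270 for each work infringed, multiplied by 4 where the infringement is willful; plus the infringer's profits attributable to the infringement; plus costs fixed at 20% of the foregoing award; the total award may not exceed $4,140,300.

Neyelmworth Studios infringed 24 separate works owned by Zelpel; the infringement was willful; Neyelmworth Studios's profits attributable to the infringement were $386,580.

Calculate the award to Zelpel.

$2,568,600

Statutory damages: 24 × $18,270 = $438,480
Multiplied by 4: 4 × $438,480 = $1,753,920
Combined award: $1,753,920 + $386,580 = $2,140,500
Costs: 20% of $2,140,500 = $428,100
Award plus costs: $2,140,500 + $428,100 = $2,568,600
Cap at $4,140,300: $2,568,600 is within the cap, no reduction.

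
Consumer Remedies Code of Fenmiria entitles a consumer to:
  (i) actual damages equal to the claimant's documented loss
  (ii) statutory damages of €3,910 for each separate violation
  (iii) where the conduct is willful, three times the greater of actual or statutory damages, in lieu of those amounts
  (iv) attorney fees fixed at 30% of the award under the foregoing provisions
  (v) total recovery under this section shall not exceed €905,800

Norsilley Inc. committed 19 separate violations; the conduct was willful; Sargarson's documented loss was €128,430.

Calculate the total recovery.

Statutory damages: 19 × €3,910 = €74,290
Greater of actual damages (€128,430) or statutory damages (€74,290): €128,430
Trebled: 3 × €128,430 = €385,290
Attorney fees: 30% of €385,290 = €115,587
Total before cap: €385,290 + €115,587 = €500,877
Cap at €905,800: €500,877 is within the cap, no reduction.

€500,877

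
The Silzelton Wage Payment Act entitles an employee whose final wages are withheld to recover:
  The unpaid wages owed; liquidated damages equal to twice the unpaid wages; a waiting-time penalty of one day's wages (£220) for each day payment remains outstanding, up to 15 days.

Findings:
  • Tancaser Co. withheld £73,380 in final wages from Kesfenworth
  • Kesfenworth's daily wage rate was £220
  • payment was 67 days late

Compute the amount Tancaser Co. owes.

£223,440

Doubled: 2 × £73,380 = £146,760
Penalty days: min(67, 15) = 15
Waiting-time penalty: 15 × £220 = £3,300
Total award: £73,380 + £146,760 + £3,300 = £223,440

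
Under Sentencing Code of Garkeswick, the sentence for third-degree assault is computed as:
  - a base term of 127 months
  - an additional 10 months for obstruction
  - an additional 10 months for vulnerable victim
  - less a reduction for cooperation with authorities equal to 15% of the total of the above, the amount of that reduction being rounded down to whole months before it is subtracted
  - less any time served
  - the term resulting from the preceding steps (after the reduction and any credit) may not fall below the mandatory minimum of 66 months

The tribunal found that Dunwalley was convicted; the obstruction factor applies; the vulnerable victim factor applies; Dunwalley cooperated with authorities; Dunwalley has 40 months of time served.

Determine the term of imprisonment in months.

Sentence: 85 months

Obstruction enhancement: +10 months
Vulnerable victim enhancement: +10 months
Adjusted term: 127 months + 10 months + 10 months = 147 months
Cooperation with authorities reduction: 15% of 147 months = 22 months (rounded down)
After reduction: 147 − 22 = 125 months
Less time served: 125 months − 40 months = 85 months
Minimum 66 months: 85 months meets the minimum, no increase.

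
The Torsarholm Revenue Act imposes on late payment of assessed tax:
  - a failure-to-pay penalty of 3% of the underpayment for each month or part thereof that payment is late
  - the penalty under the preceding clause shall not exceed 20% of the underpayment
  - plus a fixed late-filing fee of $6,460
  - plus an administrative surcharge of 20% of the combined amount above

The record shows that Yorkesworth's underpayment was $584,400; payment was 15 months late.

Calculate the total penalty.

$148,008

Accrued rate: 3% × 15 = 45%, capped at 20% → 20%
Failure-to-pay penalty: 20% of $584,400 = $116,880
Penalty before surcharge: $116,880 + $6,460 = $123,340
Administrative surcharge: 20% of $123,340 = $24,668
Total penalty: $123,340 + $24,668 = $148,008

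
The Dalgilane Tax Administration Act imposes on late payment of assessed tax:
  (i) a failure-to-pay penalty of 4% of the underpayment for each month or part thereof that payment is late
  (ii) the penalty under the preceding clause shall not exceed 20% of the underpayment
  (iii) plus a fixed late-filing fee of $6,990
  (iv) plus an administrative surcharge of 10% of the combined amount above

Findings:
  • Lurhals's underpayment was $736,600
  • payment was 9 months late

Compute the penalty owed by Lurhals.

Penalty: $169,741

Accrued rate: 4% × 9 = 36%, capped at 20% → 20%
Failure-to-pay penalty: 20% of $736,600 = $147,320
Penalty before surcharge: $147,320 + $6,990 = $154,310
Administrative surcharge: 10% of $154,310 = $15,431
Total penalty: $154,310 + $15,431 = $169,741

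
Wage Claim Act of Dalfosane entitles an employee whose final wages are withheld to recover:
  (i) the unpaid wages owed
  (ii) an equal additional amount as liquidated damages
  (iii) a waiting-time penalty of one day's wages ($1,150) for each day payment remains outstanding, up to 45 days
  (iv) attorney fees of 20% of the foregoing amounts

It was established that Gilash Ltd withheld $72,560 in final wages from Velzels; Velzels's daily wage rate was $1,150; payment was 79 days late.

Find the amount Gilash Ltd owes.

Liquidated damages (equal amount): $72,560
Penalty days: min(79, 45) = 45
Waiting-time penalty: 45 × $1,150 = $51,750
Subtotal: $72,560 + $72,560 + $51,750 = $196,870
Attorney fees: 20% of $196,870 = $39,374
Total award: $196,870 + $39,374 = $236,244

Total award: $236,244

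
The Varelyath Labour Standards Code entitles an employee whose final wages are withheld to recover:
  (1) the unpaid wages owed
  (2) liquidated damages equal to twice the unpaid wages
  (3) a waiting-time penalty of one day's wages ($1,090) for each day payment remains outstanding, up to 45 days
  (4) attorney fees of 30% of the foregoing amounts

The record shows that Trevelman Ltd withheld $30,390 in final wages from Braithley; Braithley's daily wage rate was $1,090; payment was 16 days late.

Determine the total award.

Doubled: 2 × $30,390 = $60,780
Penalty days: min(16, 45) = 16
Waiting-time penalty: 16 × $1,090 = $17,440
Subtotal: $30,390 + $60,780 + $17,440 = $108,610
Attorney fees: 30% of $108,610 = $32,583
Total award: $108,610 + $32,583 = $141,193

$141,193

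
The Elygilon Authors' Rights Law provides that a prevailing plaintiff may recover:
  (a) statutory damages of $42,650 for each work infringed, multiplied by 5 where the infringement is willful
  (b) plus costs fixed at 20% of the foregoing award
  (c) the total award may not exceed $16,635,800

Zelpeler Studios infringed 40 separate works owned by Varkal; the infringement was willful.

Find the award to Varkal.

Statutory damages: 40 × $42,650 = $1,706,000
Multiplied by 5: 5 × $1,706,000 = $8,530,000
Costs: 20% of $8,530,000 = $1,706,000
Award plus costs: $8,530,000 + $1,706,000 = $10,236,000
Cap at $16,635,800: $10,236,000 is within the cap, no reduction.

Award: $10,236,000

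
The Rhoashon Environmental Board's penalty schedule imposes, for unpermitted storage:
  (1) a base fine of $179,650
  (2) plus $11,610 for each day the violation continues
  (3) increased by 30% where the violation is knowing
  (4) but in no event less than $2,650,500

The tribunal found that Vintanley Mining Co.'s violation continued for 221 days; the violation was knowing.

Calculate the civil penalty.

$3,569,098

Per-day component: 221 × $11,610 = $2,565,810
Base plus per-day: $179,650 + $2,565,810 = $2,745,460
Enhancement: 30% of $2,745,460 = $823,638
Enhanced fine: $2,745,460 + $823,638 = $3,569,098
Minimum $2,650,500: $3,569,098 meets the minimum, no increase.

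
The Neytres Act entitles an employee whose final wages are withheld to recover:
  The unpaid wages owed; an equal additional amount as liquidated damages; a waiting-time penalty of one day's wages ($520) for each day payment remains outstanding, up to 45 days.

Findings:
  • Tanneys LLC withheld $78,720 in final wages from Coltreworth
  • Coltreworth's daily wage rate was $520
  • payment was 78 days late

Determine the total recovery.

Liquidated damages (equal amount): $78,720
Penalty days: min(78, 45) = 45
Waiting-time penalty: 45 × $520 = $23,400
Total award: $78,720 + $78,720 + $23,400 = $180,840

Total award: $180,840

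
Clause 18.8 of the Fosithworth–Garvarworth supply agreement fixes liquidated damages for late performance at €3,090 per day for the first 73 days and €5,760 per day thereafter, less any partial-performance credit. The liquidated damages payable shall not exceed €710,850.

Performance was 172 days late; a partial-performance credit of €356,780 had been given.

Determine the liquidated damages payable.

€439,030

First 73 days: 73 × €3,090 = €225,570
Remaining days: (172 − 73) × €5,760 = €570,240
Accrued per-day damages: €225,570 + €570,240 = €795,810
Less partial-performance credit: €795,810 − €356,780 = €439,030
Cap at €710,850: €439,030 is within the cap, no reduction.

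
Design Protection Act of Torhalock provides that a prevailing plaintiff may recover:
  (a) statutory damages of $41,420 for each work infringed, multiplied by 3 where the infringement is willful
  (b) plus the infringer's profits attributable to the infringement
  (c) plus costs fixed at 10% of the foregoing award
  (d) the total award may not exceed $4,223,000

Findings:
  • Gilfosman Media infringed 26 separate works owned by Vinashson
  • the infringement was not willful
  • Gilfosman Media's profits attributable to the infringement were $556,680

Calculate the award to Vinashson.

Statutory damages: 26 × $41,420 = $1,076,920
Infringement not willful: no ×3 enhancement.
Combined award: $1,076,920 + $556,680 = $1,633,600
Costs: 10% of $1,633,600 = $163,360
Award plus costs: $1,633,600 + $163,360 = $1,796,960
Cap at $4,223,000: $1,796,960 is within the cap, no reduction.

$1,796,960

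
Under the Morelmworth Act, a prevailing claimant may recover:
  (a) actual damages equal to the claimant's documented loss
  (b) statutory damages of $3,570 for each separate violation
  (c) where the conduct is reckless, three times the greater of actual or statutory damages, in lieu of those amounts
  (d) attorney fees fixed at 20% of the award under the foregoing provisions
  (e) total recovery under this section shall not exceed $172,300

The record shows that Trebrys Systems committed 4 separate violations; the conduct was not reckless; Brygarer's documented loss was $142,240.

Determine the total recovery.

Statutory damages: 4 × $3,570 = $14,280
Conduct not reckless: the in-lieu enhancement does not apply.
Actual plus statutory damages: $142,240 + $14,280 = $156,520
Attorney fees: 20% of $156,520 = $31,304
Total before cap: $156,520 + $31,304 = $187,824
Cap at $172,300: $187,824 exceeds the cap → $172,300

$172,300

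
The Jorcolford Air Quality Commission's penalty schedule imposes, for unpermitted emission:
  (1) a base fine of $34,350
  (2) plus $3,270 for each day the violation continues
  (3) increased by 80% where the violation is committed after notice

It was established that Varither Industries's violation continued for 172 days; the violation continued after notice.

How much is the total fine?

Per-day component: 172 × $3,270 = $562,440
Base plus per-day: $34,350 + $562,440 = $596,790
Enhancement: 80% of $596,790 = $477,432
Enhanced fine: $596,790 + $477,432 = $1,074,222

$1,074,222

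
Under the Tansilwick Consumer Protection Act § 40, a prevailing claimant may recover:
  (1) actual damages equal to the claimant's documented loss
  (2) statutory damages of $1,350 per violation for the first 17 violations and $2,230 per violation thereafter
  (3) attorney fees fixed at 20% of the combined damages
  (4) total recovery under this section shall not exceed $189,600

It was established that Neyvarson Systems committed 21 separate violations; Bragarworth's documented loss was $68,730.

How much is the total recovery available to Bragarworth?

$120,720

First 17 violations: 17 × $1,350 = $22,950
Remaining violations: (21 − 17) × $2,230 = $8,920
Statutory damages: $22,950 + $8,920 = $31,870
Combined damages: $68,730 + $31,870 = $100,600
Attorney fees: 20% of $100,600 = $20,120
Total before cap: $100,600 + $20,120 = $120,720
Cap at $189,600: $120,720 is within the cap, no reduction.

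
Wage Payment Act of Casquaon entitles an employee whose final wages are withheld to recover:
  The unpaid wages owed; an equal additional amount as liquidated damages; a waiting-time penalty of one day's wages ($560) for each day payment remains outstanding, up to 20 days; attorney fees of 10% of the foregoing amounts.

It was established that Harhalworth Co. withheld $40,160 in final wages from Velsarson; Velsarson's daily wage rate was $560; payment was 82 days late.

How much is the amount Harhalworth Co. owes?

$100,672

Liquidated damages (equal amount): $40,160
Penalty days: min(82, 20) = 20
Waiting-time penalty: 20 × $560 = $11,200
Subtotal: $40,160 + $40,160 + $11,200 = $91,520
Attorney fees: 10% of $91,520 = $9,152
Total award: $91,520 + $9,152 = $100,672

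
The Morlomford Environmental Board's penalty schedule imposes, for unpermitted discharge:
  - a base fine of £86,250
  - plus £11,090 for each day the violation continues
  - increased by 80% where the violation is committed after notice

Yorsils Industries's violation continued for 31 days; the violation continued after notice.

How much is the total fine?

Per-day component: 31 × £11,090 = £343,790
Base plus per-day: £86,250 + £343,790 = £430,040
Enhancement: 80% of £430,040 = £344,032
Enhanced fine: £430,040 + £344,032 = £774,072

£774,072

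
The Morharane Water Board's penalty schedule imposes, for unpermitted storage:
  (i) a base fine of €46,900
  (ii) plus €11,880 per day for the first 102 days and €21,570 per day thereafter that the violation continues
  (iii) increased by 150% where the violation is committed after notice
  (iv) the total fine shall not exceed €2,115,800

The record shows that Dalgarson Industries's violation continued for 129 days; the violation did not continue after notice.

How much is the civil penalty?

First 102 days: 102 × €11,880 = €1,211,760
Remaining days: (129 − 102) × €21,570 = €582,390
Per-day component: €1,211,760 + €582,390 = €1,794,150
Base plus per-day: €46,900 + €1,794,150 = €1,841,050
The violation did not continue after notice: no 150% increase.
Cap at €2,115,800: €1,841,050 is within the cap, no reduction.

€1,841,050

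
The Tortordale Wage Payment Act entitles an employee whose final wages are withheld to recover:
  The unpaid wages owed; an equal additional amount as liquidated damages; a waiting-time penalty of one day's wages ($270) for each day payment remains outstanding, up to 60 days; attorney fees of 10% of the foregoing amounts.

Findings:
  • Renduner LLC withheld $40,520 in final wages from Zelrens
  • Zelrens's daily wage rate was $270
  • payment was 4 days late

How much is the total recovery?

Liquidated damages (equal amount): $40,520
Penalty days: min(4, 60) = 4
Waiting-time penalty: 4 × $270 = $1,080
Subtotal: $40,520 + $40,520 + $1,080 = $82,120
Attorney fees: 10% of $82,120 = $8,212
Total award: $82,120 + $8,212 = $90,332

$90,332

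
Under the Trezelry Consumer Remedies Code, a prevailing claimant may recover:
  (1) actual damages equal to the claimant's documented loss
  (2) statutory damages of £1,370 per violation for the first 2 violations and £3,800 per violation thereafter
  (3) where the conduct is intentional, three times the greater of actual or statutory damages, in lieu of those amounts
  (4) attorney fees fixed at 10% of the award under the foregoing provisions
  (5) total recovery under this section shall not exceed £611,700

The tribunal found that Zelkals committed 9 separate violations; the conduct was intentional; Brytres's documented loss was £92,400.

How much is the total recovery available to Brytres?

First 2 violations: 2 × £1,370 = £2,740
Remaining violations: (9 − 2) × £3,800 = £26,600
Statutory damages: £2,740 + £26,600 = £29,340
Greater of actual damages (£92,400) or statutory damages (£29,340): £92,400
Trebled: 3 × £92,400 = £277,200
Attorney fees: 10% of £277,200 = £27,720
Total before cap: £277,200 + £27,720 = £304,920
Cap at £611,700: £304,920 is within the cap, no reduction.

£304,920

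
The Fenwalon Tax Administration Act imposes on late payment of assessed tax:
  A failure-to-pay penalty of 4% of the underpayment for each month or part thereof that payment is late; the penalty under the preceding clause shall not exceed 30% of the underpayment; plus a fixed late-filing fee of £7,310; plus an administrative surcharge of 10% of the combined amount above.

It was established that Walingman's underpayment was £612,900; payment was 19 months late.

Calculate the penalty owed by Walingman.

Accrued rate: 4% × 19 = 76%, capped at 30% → 30%
Failure-to-pay penalty: 30% of £612,900 = £183,870
Penalty before surcharge: £183,870 + £7,310 = £191,180
Administrative surcharge: 10% of £191,180 = £19,118
Total penalty: £191,180 + £19,118 = £210,298

£210,298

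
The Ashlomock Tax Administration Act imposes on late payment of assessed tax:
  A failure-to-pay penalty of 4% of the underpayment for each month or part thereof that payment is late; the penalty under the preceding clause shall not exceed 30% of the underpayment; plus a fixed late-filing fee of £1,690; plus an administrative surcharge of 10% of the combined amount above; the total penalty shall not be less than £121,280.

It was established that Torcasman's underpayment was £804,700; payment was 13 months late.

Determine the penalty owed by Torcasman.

£267,410

Accrued rate: 4% × 13 = 52%, capped at 30% → 30%
Failure-to-pay penalty: 30% of £804,700 = £241,410
Penalty before surcharge: £241,410 + £1,690 = £243,100
Administrative surcharge: 10% of £243,100 = £24,310
Total penalty: £243,100 + £24,310 = £267,410
Minimum £121,280: £267,410 meets the minimum, no increase.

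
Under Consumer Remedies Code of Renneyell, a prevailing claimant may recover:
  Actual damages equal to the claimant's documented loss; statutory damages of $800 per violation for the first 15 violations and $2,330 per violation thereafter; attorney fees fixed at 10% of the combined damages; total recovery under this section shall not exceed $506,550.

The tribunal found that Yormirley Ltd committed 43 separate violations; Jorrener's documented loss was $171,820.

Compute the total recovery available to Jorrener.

$273,966

First 15 violations: 15 × $800 = $12,000
Remaining violations: (43 − 15) × $2,330 = $65,240
Statutory damages: $12,000 + $65,240 = $77,240
Combined damages: $171,820 + $77,240 = $249,060
Attorney fees: 10% of $249,060 = $24,906
Total before cap: $249,060 + $24,906 = $273,966
Cap at $506,550: $273,966 is within the cap, no reduction.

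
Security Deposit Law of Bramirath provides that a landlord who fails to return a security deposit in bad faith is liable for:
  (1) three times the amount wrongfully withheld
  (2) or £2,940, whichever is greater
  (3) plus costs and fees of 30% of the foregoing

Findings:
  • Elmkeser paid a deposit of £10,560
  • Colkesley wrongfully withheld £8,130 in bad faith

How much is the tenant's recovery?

Trebled: 3 × £8,130 = £24,390
Minimum £2,940: £24,390 meets the minimum, no increase.
Costs and fees: 30% of £24,390 = £7,317
Total recovery: £24,390 + £7,317 = £31,707

£31,707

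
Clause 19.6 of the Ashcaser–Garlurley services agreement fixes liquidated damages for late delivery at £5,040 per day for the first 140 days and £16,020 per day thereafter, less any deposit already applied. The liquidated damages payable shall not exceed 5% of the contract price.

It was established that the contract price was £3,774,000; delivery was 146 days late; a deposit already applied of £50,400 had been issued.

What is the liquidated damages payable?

Liquidated damages: £188,700

First 140 days: 140 × £5,040 = £705,600
Remaining days: (146 − 140) × £16,020 = £96,120
Accrued per-day damages: £705,600 + £96,120 = £801,720
Less deposit already applied: £801,720 − £50,400 = £751,320
Cap: 5% of £3,774,000 = £188,700
Cap at £188,700: £751,320 exceeds the cap → £188,700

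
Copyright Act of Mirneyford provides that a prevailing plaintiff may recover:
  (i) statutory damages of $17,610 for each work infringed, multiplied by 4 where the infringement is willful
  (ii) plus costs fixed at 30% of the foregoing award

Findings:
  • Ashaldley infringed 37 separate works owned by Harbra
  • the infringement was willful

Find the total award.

Statutory damages: 37 × $17,610 = $651,570
Multiplied by 4: 4 × $651,570 = $2,606,280
Costs: 30% of $2,606,280 = $781,884
Award plus costs: $2,606,280 + $781,884 = $3,388,164

Award: $3,388,164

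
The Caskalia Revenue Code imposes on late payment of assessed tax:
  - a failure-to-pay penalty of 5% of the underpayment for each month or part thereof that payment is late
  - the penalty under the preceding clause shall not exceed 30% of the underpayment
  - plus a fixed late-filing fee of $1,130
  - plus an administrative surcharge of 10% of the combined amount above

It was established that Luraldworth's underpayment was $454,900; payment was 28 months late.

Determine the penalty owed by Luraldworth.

Accrued rate: 5% × 28 = 140%, capped at 30% → 30%
Failure-to-pay penalty: 30% of $454,900 = $136,470
Penalty before surcharge: $136,470 + $1,130 = $137,600
Administrative surcharge: 10% of $137,600 = $13,760
Total penalty: $137,600 + $13,760 = $151,360

$151,360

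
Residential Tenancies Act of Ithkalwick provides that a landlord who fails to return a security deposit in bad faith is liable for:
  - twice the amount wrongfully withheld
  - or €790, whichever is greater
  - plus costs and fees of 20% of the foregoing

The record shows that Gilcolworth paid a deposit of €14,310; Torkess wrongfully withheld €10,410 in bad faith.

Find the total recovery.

Doubled: 2 × €10,410 = €20,820
Minimum €790: €20,820 meets the minimum, no increase.
Costs and fees: 20% of €20,820 = €4,164
Total recovery: €20,820 + €4,164 = €24,984

€24,984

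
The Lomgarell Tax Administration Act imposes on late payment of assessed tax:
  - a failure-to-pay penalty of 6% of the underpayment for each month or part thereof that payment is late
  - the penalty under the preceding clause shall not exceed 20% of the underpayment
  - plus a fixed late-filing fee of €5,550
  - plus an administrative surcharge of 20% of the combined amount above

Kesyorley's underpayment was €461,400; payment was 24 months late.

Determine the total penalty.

Accrued rate: 6% × 24 = 144%, capped at 20% → 20%
Failure-to-pay penalty: 20% of €461,400 = €92,280
Penalty before surcharge: €92,280 + €5,550 = €97,830
Administrative surcharge: 20% of €97,830 = €19,566
Total penalty: €97,830 + €19,566 = €117,396

Penalty: €117,396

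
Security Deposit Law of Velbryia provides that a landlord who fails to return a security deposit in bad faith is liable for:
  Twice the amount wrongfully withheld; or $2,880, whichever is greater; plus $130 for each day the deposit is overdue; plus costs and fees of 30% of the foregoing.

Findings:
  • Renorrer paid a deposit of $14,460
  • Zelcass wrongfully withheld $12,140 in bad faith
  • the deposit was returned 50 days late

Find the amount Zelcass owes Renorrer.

Doubled: 2 × $12,140 = $24,280
Minimum $2,880: $24,280 meets the minimum, no increase.
Late-return penalty: 50 × $130 = $6,500
Damages plus late penalty: $24,280 + $6,500 = $30,780
Costs and fees: 30% of $30,780 = $9,234
Total recovery: $30,780 + $9,234 = $40,014

$40,014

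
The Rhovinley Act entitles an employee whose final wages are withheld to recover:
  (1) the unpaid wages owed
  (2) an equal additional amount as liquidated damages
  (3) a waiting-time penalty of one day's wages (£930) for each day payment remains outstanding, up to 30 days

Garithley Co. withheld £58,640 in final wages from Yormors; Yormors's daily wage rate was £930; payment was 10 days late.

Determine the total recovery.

Liquidated damages (equal amount): £58,640
Penalty days: min(10, 30) = 10
Waiting-time penalty: 10 × £930 = £9,300
Total award: £58,640 + £58,640 + £9,300 = £126,580

£126,580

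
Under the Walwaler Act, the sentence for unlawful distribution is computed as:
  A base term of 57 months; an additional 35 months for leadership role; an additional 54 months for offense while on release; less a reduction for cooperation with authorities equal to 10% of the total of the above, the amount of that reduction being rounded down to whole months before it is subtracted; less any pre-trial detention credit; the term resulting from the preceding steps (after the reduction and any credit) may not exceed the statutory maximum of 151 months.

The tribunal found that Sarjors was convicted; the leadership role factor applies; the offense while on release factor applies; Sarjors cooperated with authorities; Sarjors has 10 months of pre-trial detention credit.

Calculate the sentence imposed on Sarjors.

122 months

Leadership role enhancement: +35 months
Offense while on release enhancement: +54 months
Adjusted term: 57 months + 35 months + 54 months = 146 months
Cooperation with authorities reduction: 10% of 146 months = 14 months (rounded down)
After reduction: 146 − 14 = 132 months
Less pre-trial detention credit: 132 months − 10 months = 122 months
Cap at 151 months: 122 months is within the cap, no reduction.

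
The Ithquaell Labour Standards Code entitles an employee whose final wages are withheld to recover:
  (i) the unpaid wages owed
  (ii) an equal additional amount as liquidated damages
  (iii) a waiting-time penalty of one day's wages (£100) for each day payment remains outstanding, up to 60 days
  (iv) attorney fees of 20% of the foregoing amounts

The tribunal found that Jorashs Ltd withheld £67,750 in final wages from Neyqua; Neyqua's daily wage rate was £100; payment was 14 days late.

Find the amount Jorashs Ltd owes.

Liquidated damages (equal amount): £67,750
Penalty days: min(14, 60) = 14
Waiting-time penalty: 14 × £100 = £1,400
Subtotal: £67,750 + £67,750 + £1,400 = £136,900
Attorney fees: 20% of £136,900 = £27,380
Total award: £136,900 + £27,380 = £164,280

£164,280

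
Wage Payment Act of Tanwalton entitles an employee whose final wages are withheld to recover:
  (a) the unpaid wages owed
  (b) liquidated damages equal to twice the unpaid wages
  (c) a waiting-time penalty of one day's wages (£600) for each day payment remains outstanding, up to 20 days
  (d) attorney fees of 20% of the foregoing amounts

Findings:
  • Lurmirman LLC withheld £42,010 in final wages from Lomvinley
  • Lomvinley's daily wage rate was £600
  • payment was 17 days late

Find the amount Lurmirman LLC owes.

£163,476

Doubled: 2 × £42,010 = £84,020
Penalty days: min(17, 20) = 17
Waiting-time penalty: 17 × £600 = £10,200
Subtotal: £42,010 + £84,020 + £10,200 = £136,230
Attorney fees: 20% of £136,230 = £27,246
Total award: £136,230 + £27,246 = £163,476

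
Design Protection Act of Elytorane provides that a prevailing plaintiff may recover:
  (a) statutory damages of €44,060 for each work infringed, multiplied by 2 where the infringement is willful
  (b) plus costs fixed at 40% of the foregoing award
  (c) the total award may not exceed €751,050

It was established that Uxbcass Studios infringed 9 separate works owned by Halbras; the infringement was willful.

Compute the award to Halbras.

Statutory damages: 9 × €44,060 = €396,540
Doubled: 2 × €396,540 = €793,080
Costs: 40% of €793,080 = €317,232
Award plus costs: €793,080 + €317,232 = €1,110,312
Cap at €751,050: €1,110,312 exceeds the cap → €751,050

€751,050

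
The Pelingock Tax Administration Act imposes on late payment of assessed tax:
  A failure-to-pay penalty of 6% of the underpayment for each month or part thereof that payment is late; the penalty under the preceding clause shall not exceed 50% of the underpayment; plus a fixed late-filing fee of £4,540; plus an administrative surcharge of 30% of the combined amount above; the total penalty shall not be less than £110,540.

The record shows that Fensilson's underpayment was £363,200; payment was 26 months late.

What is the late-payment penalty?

Accrued rate: 6% × 26 = 156%, capped at 50% → 50%
Failure-to-pay penalty: 50% of £363,200 = £181,600
Penalty before surcharge: £181,600 + £4,540 = £186,140
Administrative surcharge: 30% of £186,140 = £55,842
Total penalty: £186,140 + £55,842 = £241,982
Minimum £110,540: £241,982 meets the minimum, no increase.

Penalty: £241,982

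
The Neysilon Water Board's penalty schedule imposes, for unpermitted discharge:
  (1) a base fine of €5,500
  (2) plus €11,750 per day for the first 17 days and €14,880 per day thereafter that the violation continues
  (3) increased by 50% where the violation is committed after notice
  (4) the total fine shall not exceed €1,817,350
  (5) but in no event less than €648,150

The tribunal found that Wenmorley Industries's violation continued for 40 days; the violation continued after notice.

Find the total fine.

First 17 days: 17 × €11,750 = €199,750
Remaining days: (40 − 17) × €14,880 = €342,240
Per-day component: €199,750 + €342,240 = €541,990
Base plus per-day: €5,500 + €541,990 = €547,490
Enhancement: 50% of €547,490 = €273,745
Enhanced fine: €547,490 + €273,745 = €821,235
Cap at €1,817,350: €821,235 is within the cap, no reduction.
Minimum €648,150: €821,235 meets the minimum, no increase.

Civil penalty: €821,235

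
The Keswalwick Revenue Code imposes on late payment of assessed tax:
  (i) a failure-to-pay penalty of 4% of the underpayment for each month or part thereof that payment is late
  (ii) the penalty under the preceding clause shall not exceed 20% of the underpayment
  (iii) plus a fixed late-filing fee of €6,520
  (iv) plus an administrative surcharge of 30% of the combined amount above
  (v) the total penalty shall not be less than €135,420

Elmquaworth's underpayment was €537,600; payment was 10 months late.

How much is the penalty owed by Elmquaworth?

Accrued rate: 4% × 10 = 40%, capped at 20% → 20%
Failure-to-pay penalty: 20% of €537,600 = €107,520
Penalty before surcharge: €107,520 + €6,520 = €114,040
Administrative surcharge: 30% of €114,040 = €34,212
Total penalty: €114,040 + €34,212 = €148,252
Minimum €135,420: €148,252 meets the minimum, no increase.

€148,252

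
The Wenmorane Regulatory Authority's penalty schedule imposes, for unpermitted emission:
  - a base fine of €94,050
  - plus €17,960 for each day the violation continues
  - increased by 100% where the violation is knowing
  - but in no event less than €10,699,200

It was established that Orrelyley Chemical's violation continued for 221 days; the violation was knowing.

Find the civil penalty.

Per-day component: 221 × €17,960 = €3,969,160
Base plus per-day: €94,050 + €3,969,160 = €4,063,210
Enhancement: 100% of €4,063,210 = €4,063,210
Enhanced fine: €4,063,210 + €4,063,210 = €8,126,420
Minimum €10,699,200: €8,126,420 is below the minimum → €10,699,200

€10,699,200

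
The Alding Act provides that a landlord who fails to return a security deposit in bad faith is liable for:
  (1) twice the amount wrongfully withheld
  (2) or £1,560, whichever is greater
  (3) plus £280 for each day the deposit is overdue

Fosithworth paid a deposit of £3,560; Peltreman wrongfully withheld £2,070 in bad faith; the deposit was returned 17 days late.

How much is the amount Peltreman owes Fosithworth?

£8,900

Doubled: 2 × £2,070 = £4,140
Minimum £1,560: £4,140 meets the minimum, no increase.
Late-return penalty: 17 × £280 = £4,760
Damages plus late penalty: £4,140 + £4,760 = £8,900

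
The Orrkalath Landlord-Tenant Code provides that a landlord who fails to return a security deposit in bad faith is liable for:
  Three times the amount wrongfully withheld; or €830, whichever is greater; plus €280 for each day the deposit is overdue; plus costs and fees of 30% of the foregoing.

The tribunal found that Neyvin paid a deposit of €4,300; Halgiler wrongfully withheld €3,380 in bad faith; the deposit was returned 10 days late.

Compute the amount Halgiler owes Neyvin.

Trebled: 3 × €3,380 = €10,140
Minimum €830: €10,140 meets the minimum, no increase.
Late-return penalty: 10 × €280 = €2,800
Damages plus late penalty: €10,140 + €2,800 = €12,940
Costs and fees: 30% of €12,940 = €3,882
Total recovery: €12,940 + €3,882 = €16,822

€16,822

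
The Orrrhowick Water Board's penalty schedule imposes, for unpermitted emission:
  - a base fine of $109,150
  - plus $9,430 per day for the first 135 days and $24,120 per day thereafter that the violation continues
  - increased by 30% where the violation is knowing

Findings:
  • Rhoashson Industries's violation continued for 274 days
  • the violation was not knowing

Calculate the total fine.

$4,734,880

First 135 days: 135 × $9,430 = $1,273,050
Remaining days: (274 − 135) × $24,120 = $3,352,680
Per-day component: $1,273,050 + $3,352,680 = $4,625,730
Base plus per-day: $109,150 + $4,625,730 = $4,734,880
The violation was not knowing: no 30% increase.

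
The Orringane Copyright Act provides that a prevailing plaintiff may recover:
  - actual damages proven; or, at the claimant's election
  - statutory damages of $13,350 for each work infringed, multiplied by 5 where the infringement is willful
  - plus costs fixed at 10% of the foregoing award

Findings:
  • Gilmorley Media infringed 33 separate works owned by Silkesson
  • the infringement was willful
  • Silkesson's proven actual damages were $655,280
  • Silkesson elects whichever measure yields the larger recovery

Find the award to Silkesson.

$2,423,025

Statutory damages: 33 × $13,350 = $440,550
Multiplied by 5: 5 × $440,550 = $2,202,750
Greater of actual damages ($655,280) or enhanced statutory damages ($2,202,750): $2,202,750
Costs: 10% of $2,202,750 = $220,275
Award plus costs: $2,202,750 + $220,275 = $2,423,025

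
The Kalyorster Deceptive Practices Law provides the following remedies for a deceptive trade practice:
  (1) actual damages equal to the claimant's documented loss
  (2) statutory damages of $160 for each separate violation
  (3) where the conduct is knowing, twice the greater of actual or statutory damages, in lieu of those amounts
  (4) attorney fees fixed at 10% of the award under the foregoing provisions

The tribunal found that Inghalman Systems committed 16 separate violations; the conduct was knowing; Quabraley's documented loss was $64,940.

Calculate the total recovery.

$142,868

Statutory damages: 16 × $160 = $2,560
Greater of actual damages ($64,940) or statutory damages ($2,560): $64,940
Doubled: 2 × $64,940 = $129,880
Attorney fees: 10% of $129,880 = $12,988
Total recovery: $129,880 + $12,988 = $142,868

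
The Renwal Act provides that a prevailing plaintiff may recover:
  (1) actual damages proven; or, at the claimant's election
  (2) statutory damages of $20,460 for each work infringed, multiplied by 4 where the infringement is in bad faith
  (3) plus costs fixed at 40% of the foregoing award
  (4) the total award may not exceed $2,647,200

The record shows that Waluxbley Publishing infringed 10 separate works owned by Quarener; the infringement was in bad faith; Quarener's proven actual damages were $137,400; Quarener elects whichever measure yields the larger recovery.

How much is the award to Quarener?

Award: $1,145,760

Statutory damages: 10 × $20,460 = $204,600
Multiplied by 4: 4 × $204,600 = $818,400
Greater of actual damages ($137,400) or enhanced statutory damages ($818,400): $818,400
Costs: 40% of $818,400 = $327,360
Award plus costs: $818,400 + $327,360 = $1,145,760
Cap at $2,647,200: $1,145,760 is within the cap, no reduction.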